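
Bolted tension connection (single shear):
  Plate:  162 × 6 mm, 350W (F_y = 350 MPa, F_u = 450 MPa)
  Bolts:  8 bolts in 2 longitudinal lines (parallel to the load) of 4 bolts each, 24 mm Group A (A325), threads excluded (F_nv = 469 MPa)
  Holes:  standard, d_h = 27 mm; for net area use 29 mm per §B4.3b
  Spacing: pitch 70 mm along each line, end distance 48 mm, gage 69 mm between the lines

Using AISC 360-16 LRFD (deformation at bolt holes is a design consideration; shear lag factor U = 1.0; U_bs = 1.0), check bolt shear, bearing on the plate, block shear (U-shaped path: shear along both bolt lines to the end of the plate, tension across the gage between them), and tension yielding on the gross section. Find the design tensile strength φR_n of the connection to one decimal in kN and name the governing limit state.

Bolt shear: A_b = π(24)²/4 = 452.39 mm². φR_n = 0.75 × 469 × 452.39 × 8 × 1 = 1273.0 kN.
Bearing (6 mm plate, F_u = 450 MPa): end bolts L_c = 48 − 27/2 = 34.5, R_n = min(1.2×34.5×6×450, 2.4×24×6×450) = 111.78 kN/bolt; interior L_c = 70 − 27 = 43, R_n = 139.32 kN/bolt. φR_n = 0.75 × (2×111.78 + 6×139.32) = 794.6 kN.
Block shear: shear path 2×[48+3×70] = 2×258 mm, A_gv = 3096, A_nv = 2×(258 − 3.5×29)×6 = 1878 mm²; tension across gage: (69 − 1×29)×6 = 240 mm². R_n = min(0.6×450×1878, 0.6×350×3096) + 1.0×450×240 = min(507.06, 650.16) + 108 = 615.06 kN. φR_n = 0.75 × 615.06 = 461.3 kN.
Tension yield (gross): A_g = 162×6 = 972 mm². φR_n = 0.90 × 350 × 972 = 306.2 kN.
Governing: min(1273.0, 794.6, 461.3, 306.2) = 306.2 kN → gross-section yield.

306.2 kN (gross-section yield governs)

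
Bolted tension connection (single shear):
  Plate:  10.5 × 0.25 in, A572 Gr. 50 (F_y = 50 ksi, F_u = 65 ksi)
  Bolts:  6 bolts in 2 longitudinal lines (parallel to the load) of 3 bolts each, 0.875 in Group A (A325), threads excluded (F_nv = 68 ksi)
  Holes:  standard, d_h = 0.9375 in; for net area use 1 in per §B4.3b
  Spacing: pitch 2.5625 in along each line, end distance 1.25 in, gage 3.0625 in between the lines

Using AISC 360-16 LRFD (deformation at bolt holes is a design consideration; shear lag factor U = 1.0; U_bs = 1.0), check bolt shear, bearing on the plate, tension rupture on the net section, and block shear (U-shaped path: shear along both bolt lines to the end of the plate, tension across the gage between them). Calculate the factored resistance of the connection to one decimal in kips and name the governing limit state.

Bolt shear: A_b = π(0.875)²/4 = 0.60132 in². φR_n = 0.75 × 68 × 0.60132 × 6 × 1 = 184.0 kips.
Bearing (0.25 in plate, F_u = 65 ksi): end bolts L_c = 1.25 − 0.9375/2 = 0.78125, R_n = min(1.2×0.78125×0.25×65, 2.4×0.875×0.25×65) = 15.234 kips/bolt; interior L_c = 2.5625 − 0.9375 = 1.625, R_n = 31.688 kips/bolt. φR_n = 0.75 × (2×15.234 + 4×31.688) = 117.9 kips.
Tension rupture (net): A_n = (10.5 − 2×1)×0.25 = 2.125 in² (U = 1.0, A_e = A_n). φR_n = 0.75 × 65 × 2.125 = 103.6 kips.
Block shear: shear path 2×[1.25+2×2.5625] = 2×6.375 in, A_gv = 3.1875, A_nv = 2×(6.375 − 2.5×1)×0.25 = 1.9375 in²; tension across gage: (3.0625 − 1×1)×0.25 = 0.51563 in². R_n = min(0.6×65×1.9375, 0.6×50×3.1875) + 1.0×65×0.51563 = min(75.563, 95.625) + 33.516 = 109.08 kips. φR_n = 0.75 × 109.08 = 81.8 kips.
Governing: min(184.0, 117.9, 103.6, 81.8) = 81.8 kips → block shear.

81.8 kips (block shear governs)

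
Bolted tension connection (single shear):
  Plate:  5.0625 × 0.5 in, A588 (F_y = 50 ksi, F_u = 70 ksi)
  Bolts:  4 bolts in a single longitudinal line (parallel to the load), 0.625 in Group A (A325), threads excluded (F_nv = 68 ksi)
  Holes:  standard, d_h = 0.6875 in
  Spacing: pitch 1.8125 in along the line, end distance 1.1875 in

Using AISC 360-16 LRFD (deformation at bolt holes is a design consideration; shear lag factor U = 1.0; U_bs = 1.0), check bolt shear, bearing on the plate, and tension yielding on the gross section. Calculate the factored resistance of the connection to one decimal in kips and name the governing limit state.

Bolt shear: A_b = π(0.625)²/4 = 0.3068 in². φR_n = 0.75 × 68 × 0.3068 × 4 × 1 = 62.6 kips.
Bearing (0.5 in plate, F_u = 70 ksi): end bolts L_c = 1.1875 − 0.6875/2 = 0.84375, R_n = min(1.2×0.84375×0.5×70, 2.4×0.625×0.5×70) = 35.438 kips/bolt; interior L_c = 1.8125 − 0.6875 = 1.125, R_n = 47.25 kips/bolt. φR_n = 0.75 × (1×35.438 + 3×47.25) = 132.9 kips.
Tension yield (gross): A_g = 5.0625×0.5 = 2.5313 in². φR_n = 0.90 × 50 × 2.5313 = 113.9 kips.
Governing: min(62.6, 132.9, 113.9) = 62.6 kips → bolt shear.

62.6 kips (bolt shear governs)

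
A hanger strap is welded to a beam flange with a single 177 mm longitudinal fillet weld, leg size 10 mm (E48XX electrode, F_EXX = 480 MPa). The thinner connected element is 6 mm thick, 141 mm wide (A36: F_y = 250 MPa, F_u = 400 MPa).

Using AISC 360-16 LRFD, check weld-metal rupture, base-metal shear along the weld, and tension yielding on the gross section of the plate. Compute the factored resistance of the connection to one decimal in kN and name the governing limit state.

Weld metal: throat = 0.707×10 = 7.07 mm, L = 177 mm. φR_n = 0.75 × 0.6 × 480 × 7.07 × 177 = 270.3 kN.
Base metal shear (6 mm plate): yield φR_n = 1.0×0.6×250×6×177 = 159.3 kN; rupture φR_n = 0.75×0.6×400×6×177 = 191.2 kN; take 159.3 kN (yield).
Tension yield (gross): A_g = 141×6 = 846 mm². φR_n = 0.90 × 250 × 846 = 190.4 kN.
Governing: min(270.3, 159.3, 190.4) = 159.3 kN → base-metal shear.

159.3 kN (base-metal shear governs)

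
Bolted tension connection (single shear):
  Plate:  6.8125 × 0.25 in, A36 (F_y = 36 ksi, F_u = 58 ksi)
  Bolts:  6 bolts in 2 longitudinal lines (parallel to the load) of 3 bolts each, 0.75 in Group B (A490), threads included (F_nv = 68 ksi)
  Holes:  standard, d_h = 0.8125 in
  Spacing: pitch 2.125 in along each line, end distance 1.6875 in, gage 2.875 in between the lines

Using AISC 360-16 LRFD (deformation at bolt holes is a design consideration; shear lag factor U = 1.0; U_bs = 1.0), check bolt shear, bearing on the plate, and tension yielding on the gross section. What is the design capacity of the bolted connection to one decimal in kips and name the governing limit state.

55.2 kips (gross-section yield governs)

Bolt shear: A_b = π(0.75)²/4 = 0.44179 in². φR_n = 0.75 × 68 × 0.44179 × 6 × 1 = 135.2 kips.
Bearing (0.25 in plate, F_u = 58 ksi): end bolts L_c = 1.6875 − 0.8125/2 = 1.28125, R_n = min(1.2×1.28125×0.25×58, 2.4×0.75×0.25×58) = 22.294 kips/bolt; interior L_c = 2.125 − 0.8125 = 1.3125, R_n = 22.838 kips/bolt. φR_n = 0.75 × (2×22.294 + 4×22.838) = 102.0 kips.
Tension yield (gross): A_g = 6.8125×0.25 = 1.7031 in². φR_n = 0.90 × 36 × 1.7031 = 55.2 kips.
Governing: min(135.2, 102.0, 55.2) = 55.2 kips → gross-section yield.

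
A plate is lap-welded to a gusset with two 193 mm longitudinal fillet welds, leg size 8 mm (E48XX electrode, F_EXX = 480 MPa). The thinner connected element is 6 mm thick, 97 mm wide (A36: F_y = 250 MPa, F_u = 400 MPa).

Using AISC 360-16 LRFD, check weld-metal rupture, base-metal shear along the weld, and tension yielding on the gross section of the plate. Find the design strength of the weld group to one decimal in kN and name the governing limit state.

131.0 kN (gross-section yield governs)

Weld metal: throat = 0.707×8 = 5.656 mm, L = 2×193 = 386 mm. φR_n = 0.75 × 0.6 × 480 × 5.656 × 386 = 471.6 kN.
Base metal shear (6 mm plate): yield φR_n = 1.0×0.6×250×6×386 = 347.4 kN; rupture φR_n = 0.75×0.6×400×6×386 = 416.9 kN; take 347.4 kN (yield).
Tension yield (gross): A_g = 97×6 = 582 mm². φR_n = 0.90 × 250 × 582 = 131.0 kN.
Governing: min(471.6, 347.4, 131.0) = 131.0 kN → gross-section yield.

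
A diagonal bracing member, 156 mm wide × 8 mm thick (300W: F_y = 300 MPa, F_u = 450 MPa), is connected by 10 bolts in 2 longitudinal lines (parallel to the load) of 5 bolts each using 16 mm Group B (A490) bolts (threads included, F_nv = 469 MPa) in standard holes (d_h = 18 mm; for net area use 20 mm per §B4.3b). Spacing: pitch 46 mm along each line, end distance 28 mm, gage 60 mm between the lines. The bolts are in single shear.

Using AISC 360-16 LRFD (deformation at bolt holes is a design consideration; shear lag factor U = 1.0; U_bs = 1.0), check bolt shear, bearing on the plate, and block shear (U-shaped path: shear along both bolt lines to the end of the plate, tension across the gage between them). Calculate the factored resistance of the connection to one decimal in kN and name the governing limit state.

Bolt shear: A_b = π(16)²/4 = 201.06 mm². φR_n = 0.75 × 469 × 201.06 × 10 × 1 = 707.2 kN.
Bearing (8 mm plate, F_u = 450 MPa): end bolts L_c = 28 − 18/2 = 19, R_n = min(1.2×19×8×450, 2.4×16×8×450) = 82.08 kN/bolt; interior L_c = 46 − 18 = 28, R_n = 120.96 kN/bolt. φR_n = 0.75 × (2×82.08 + 8×120.96) = 848.9 kN.
Block shear: shear path 2×[28+4×46] = 2×212 mm, A_gv = 3392, A_nv = 2×(212 − 4.5×20)×8 = 1952 mm²; tension across gage: (60 − 1×20)×8 = 320 mm². R_n = min(0.6×450×1952, 0.6×300×3392) + 1.0×450×320 = min(527.04, 610.56) + 144 = 671.04 kN. φR_n = 0.75 × 671.04 = 503.3 kN.
Governing: min(707.2, 848.9, 503.3) = 503.3 kN → block shear.

503.3 kN (block shear governs)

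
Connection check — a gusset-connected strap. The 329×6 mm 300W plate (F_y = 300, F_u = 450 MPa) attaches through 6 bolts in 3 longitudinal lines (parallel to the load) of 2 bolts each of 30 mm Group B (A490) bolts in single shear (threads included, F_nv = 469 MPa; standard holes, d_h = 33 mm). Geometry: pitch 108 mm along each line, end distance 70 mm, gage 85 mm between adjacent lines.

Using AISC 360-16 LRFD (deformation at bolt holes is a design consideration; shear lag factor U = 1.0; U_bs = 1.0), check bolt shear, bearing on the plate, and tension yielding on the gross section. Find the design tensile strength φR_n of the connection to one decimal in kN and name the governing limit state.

533.0 kN (gross-section yield governs)

Bolt shear: A_b = π(30)²/4 = 706.86 mm². φR_n = 0.75 × 469 × 706.86 × 6 × 1 = 1491.8 kN.
Bearing (6 mm plate, F_u = 450 MPa): end bolts L_c = 70 − 33/2 = 53.5, R_n = min(1.2×53.5×6×450, 2.4×30×6×450) = 173.34 kN/bolt; interior L_c = 108 − 33 = 75, R_n = 194.4 kN/bolt. φR_n = 0.75 × (3×173.34 + 3×194.4) = 827.4 kN.
Tension yield (gross): A_g = 329×6 = 1974 mm². φR_n = 0.90 × 300 × 1974 = 533.0 kN.
Governing: min(1491.8, 827.4, 533.0) = 533.0 kN → gross-section yield.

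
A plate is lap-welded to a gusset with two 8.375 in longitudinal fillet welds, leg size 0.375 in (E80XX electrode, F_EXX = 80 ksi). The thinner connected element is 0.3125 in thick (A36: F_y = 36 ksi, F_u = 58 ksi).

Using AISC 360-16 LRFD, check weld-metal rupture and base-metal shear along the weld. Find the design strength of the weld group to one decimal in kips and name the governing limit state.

Weld metal: throat = 0.707×0.375 = 0.26513 in, L = 2×8.375 = 16.75 in. φR_n = 0.75 × 0.6 × 80 × 0.26513 × 16.75 = 159.9 kips.
Base metal shear (0.3125 in plate): yield φR_n = 1.0×0.6×36×0.3125×16.75 = 113.1 kips; rupture φR_n = 0.75×0.6×58×0.3125×16.75 = 136.6 kips; take 113.1 kips (yield).
Governing: min(159.9, 113.1) = 113.1 kips → base-metal shear.

113.1 kips (base-metal shear governs)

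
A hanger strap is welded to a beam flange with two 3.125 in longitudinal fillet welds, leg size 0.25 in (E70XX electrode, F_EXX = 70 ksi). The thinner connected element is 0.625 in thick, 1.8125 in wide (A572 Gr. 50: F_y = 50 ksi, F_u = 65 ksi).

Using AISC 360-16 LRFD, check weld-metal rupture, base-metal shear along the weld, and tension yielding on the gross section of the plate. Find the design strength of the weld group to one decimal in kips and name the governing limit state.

34.8 kips (weld metal governs)

Weld metal: throat = 0.707×0.25 = 0.17675 in, L = 2×3.125 = 6.25 in. φR_n = 0.75 × 0.6 × 70 × 0.17675 × 6.25 = 34.8 kips.
Base metal shear (0.625 in plate): yield φR_n = 1.0×0.6×50×0.625×6.25 = 117.2 kips; rupture φR_n = 0.75×0.6×65×0.625×6.25 = 114.3 kips; take 114.3 kips (rupture).
Tension yield (gross): A_g = 1.8125×0.625 = 1.1328 in². φR_n = 0.90 × 50 × 1.1328 = 51.0 kips.
Governing: min(34.8, 114.3, 51.0) = 34.8 kips → weld metal.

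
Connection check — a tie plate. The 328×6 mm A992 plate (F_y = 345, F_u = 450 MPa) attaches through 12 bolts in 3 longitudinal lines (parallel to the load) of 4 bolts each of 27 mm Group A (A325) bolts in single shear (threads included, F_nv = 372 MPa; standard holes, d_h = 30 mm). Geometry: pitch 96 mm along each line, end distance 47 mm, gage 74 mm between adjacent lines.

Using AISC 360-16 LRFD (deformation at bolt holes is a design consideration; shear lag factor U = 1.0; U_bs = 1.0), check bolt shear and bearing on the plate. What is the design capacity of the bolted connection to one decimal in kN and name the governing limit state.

1414.3 kN (bearing governs)

Bolt shear: A_b = π(27)²/4 = 572.56 mm². φR_n = 0.75 × 372 × 572.56 × 12 × 1 = 1916.9 kN.
Bearing (6 mm plate, F_u = 450 MPa): end bolts L_c = 47 − 30/2 = 32, R_n = min(1.2×32×6×450, 2.4×27×6×450) = 103.68 kN/bolt; interior L_c = 96 − 30 = 66, R_n = 174.96 kN/bolt. φR_n = 0.75 × (3×103.68 + 9×174.96) = 1414.3 kN.
Governing: min(1916.9, 1414.3) = 1414.3 kN → bearing.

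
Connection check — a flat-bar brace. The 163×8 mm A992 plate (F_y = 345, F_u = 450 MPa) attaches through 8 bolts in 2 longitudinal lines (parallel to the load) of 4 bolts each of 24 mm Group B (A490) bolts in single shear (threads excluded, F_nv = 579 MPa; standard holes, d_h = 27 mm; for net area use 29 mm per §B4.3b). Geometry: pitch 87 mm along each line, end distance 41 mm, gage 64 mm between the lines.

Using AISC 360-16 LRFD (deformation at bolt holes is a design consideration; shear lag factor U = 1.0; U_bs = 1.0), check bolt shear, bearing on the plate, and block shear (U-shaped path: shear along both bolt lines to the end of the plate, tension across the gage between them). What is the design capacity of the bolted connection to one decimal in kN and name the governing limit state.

744.1 kN (block shear governs)

Bolt shear: A_b = π(24)²/4 = 452.39 mm². φR_n = 0.75 × 579 × 452.39 × 8 × 1 = 1571.6 kN.
Bearing (8 mm plate, F_u = 450 MPa): end bolts L_c = 41 − 27/2 = 27.5, R_n = min(1.2×27.5×8×450, 2.4×24×8×450) = 118.8 kN/bolt; interior L_c = 87 − 27 = 60, R_n = 207.36 kN/bolt. φR_n = 0.75 × (2×118.8 + 6×207.36) = 1111.3 kN.
Block shear: shear path 2×[41+3×87] = 2×302 mm, A_gv = 4832, A_nv = 2×(302 − 3.5×29)×8 = 3208 mm²; tension across gage: (64 − 1×29)×8 = 280 mm². R_n = min(0.6×450×3208, 0.6×345×4832) + 1.0×450×280 = min(866.16, 1000.2) + 126 = 992.16 kN. φR_n = 0.75 × 992.16 = 744.1 kN.
Governing: min(1571.6, 1111.3, 744.1) = 744.1 kN → block shear.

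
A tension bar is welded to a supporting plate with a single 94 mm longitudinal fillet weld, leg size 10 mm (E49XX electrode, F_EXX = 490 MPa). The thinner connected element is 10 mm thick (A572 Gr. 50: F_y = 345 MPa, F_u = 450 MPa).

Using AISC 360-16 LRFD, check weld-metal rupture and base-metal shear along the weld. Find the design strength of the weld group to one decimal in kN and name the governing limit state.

146.5 kN (weld metal governs)

Weld metal: throat = 0.707×10 = 7.07 mm, L = 94 mm. φR_n = 0.75 × 0.6 × 490 × 7.07 × 94 = 146.5 kN.
Base metal shear (10 mm plate): yield φR_n = 1.0×0.6×345×10×94 = 194.6 kN; rupture φR_n = 0.75×0.6×450×10×94 = 190.4 kN; take 190.4 kN (rupture).
Governing: min(146.5, 190.4) = 146.5 kN → weld metal.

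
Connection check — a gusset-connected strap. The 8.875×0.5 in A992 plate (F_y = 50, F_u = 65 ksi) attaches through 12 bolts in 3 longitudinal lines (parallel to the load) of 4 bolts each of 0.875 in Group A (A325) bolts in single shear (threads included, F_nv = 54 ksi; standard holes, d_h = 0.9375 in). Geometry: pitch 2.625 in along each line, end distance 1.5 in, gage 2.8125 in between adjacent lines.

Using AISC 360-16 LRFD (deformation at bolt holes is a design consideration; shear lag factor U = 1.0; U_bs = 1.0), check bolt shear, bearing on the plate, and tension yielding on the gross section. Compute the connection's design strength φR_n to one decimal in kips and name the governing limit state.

199.7 kips (gross-section yield governs)

Bolt shear: A_b = π(0.875)²/4 = 0.60132 in². φR_n = 0.75 × 54 × 0.60132 × 12 × 1 = 292.2 kips.
Bearing (0.5 in plate, F_u = 65 ksi): end bolts L_c = 1.5 − 0.9375/2 = 1.03125, R_n = min(1.2×1.03125×0.5×65, 2.4×0.875×0.5×65) = 40.219 kips/bolt; interior L_c = 2.625 − 0.9375 = 1.6875, R_n = 65.813 kips/bolt. φR_n = 0.75 × (3×40.219 + 9×65.813) = 534.7 kips.
Tension yield (gross): A_g = 8.875×0.5 = 4.4375 in². φR_n = 0.90 × 50 × 4.4375 = 199.7 kips.
Governing: min(292.2, 534.7, 199.7) = 199.7 kips → gross-section yield.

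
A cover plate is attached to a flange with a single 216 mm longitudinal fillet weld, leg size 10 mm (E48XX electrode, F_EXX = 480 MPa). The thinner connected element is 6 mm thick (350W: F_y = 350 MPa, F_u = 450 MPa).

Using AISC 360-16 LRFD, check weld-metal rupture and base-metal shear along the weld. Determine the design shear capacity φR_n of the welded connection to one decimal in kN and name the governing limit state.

262.4 kN (base-metal shear governs)

Weld metal: throat = 0.707×10 = 7.07 mm, L = 216 mm. φR_n = 0.75 × 0.6 × 480 × 7.07 × 216 = 329.9 kN.
Base metal shear (6 mm plate): yield φR_n = 1.0×0.6×350×6×216 = 272.2 kN; rupture φR_n = 0.75×0.6×450×6×216 = 262.4 kN; take 262.4 kN (rupture).
Governing: min(329.9, 262.4) = 262.4 kN → base-metal shear.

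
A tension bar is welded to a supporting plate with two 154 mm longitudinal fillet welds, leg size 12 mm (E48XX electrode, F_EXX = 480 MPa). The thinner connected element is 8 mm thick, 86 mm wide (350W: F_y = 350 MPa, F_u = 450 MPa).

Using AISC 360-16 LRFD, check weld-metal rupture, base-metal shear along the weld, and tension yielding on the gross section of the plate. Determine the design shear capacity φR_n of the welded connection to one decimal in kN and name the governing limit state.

216.7 kN (gross-section yield governs)

Weld metal: throat = 0.707×12 = 8.484 mm, L = 2×154 = 308 mm. φR_n = 0.75 × 0.6 × 480 × 8.484 × 308 = 564.4 kN.
Base metal shear (8 mm plate): yield φR_n = 1.0×0.6×350×8×308 = 517.4 kN; rupture φR_n = 0.75×0.6×450×8×308 = 499.0 kN; take 499.0 kN (rupture).
Tension yield (gross): A_g = 86×8 = 688 mm². φR_n = 0.90 × 350 × 688 = 216.7 kN.
Governing: min(564.4, 499.0, 216.7) = 216.7 kN → gross-section yield.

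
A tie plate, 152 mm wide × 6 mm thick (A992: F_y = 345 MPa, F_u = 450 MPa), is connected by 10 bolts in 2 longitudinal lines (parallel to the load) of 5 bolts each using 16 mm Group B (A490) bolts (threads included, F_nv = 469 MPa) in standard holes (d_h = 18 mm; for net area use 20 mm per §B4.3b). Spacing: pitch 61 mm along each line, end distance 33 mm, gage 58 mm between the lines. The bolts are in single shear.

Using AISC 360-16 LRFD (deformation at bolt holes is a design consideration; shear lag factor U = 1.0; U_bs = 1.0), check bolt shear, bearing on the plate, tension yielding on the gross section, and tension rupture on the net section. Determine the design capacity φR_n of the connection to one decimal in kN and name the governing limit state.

226.8 kN (net-section rupture governs)

Bolt shear: A_b = π(16)²/4 = 201.06 mm². φR_n = 0.75 × 469 × 201.06 × 10 × 1 = 707.2 kN.
Bearing (6 mm plate, F_u = 450 MPa): end bolts L_c = 33 − 18/2 = 24, R_n = min(1.2×24×6×450, 2.4×16×6×450) = 77.76 kN/bolt; interior L_c = 61 − 18 = 43, R_n = 103.68 kN/bolt. φR_n = 0.75 × (2×77.76 + 8×103.68) = 738.7 kN.
Tension yield (gross): A_g = 152×6 = 912 mm². φR_n = 0.90 × 345 × 912 = 283.2 kN.
Tension rupture (net): A_n = (152 − 2×20)×6 = 672 mm² (U = 1.0, A_e = A_n). φR_n = 0.75 × 450 × 672 = 226.8 kN.
Governing: min(707.2, 738.7, 283.2, 226.8) = 226.8 kN → net-section rupture.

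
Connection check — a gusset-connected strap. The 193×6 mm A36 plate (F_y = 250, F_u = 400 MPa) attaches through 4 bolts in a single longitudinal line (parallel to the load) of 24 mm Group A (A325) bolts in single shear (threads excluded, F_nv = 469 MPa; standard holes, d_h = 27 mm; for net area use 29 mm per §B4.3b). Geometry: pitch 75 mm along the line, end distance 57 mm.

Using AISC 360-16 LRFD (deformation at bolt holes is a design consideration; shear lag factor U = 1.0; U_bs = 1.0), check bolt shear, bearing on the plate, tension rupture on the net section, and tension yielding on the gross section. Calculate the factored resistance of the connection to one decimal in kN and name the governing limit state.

Bolt shear: A_b = π(24)²/4 = 452.39 mm². φR_n = 0.75 × 469 × 452.39 × 4 × 1 = 636.5 kN.
Bearing (6 mm plate, F_u = 400 MPa): end bolts L_c = 57 − 27/2 = 43.5, R_n = min(1.2×43.5×6×400, 2.4×24×6×400) = 125.28 kN/bolt; interior L_c = 75 − 27 = 48, R_n = 138.24 kN/bolt. φR_n = 0.75 × (1×125.28 + 3×138.24) = 405.0 kN.
Tension rupture (net): A_n = (193 − 1×29)×6 = 984 mm² (U = 1.0, A_e = A_n). φR_n = 0.75 × 400 × 984 = 295.2 kN.
Tension yield (gross): A_g = 193×6 = 1158 mm². φR_n = 0.90 × 250 × 1158 = 260.6 kN.
Governing: min(636.5, 405.0, 295.2, 260.6) = 260.6 kN → gross-section yield.

260.6 kN (gross-section yield governs)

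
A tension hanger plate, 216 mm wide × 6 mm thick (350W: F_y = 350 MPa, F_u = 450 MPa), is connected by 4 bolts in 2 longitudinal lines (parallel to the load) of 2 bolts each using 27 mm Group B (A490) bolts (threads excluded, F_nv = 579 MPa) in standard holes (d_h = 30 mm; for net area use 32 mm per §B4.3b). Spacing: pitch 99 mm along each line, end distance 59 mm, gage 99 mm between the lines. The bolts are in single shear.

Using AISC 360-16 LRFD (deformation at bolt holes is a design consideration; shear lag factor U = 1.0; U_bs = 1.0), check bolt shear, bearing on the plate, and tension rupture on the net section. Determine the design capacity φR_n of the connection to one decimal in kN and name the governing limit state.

307.8 kN (net-section rupture governs)

Bolt shear: A_b = π(27)²/4 = 572.56 mm². φR_n = 0.75 × 579 × 572.56 × 4 × 1 = 994.5 kN.
Bearing (6 mm plate, F_u = 450 MPa): end bolts L_c = 59 − 30/2 = 44, R_n = min(1.2×44×6×450, 2.4×27×6×450) = 142.56 kN/bolt; interior L_c = 99 − 30 = 69, R_n = 174.96 kN/bolt. φR_n = 0.75 × (2×142.56 + 2×174.96) = 476.3 kN.
Tension rupture (net): A_n = (216 − 2×32)×6 = 912 mm² (U = 1.0, A_e = A_n). φR_n = 0.75 × 450 × 912 = 307.8 kN.
Governing: min(994.5, 476.3, 307.8) = 307.8 kN → net-section rupture.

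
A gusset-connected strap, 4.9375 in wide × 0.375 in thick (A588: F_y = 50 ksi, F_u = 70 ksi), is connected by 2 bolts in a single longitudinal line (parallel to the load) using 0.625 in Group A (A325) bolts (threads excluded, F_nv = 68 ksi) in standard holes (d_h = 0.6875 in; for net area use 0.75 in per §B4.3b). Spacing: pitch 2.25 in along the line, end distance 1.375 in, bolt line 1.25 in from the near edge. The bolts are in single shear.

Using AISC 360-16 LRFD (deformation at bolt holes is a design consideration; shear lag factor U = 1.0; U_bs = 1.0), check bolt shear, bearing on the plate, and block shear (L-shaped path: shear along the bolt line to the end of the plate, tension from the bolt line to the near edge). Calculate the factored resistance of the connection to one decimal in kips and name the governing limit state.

Bolt shear: A_b = π(0.625)²/4 = 0.3068 in². φR_n = 0.75 × 68 × 0.3068 × 2 × 1 = 31.3 kips.
Bearing (0.375 in plate, F_u = 70 ksi): end bolts L_c = 1.375 − 0.6875/2 = 1.03125, R_n = min(1.2×1.03125×0.375×70, 2.4×0.625×0.375×70) = 32.484 kips/bolt; interior L_c = 2.25 − 0.6875 = 1.5625, R_n = 39.375 kips/bolt. φR_n = 0.75 × (1×32.484 + 1×39.375) = 53.9 kips.
Block shear: shear path 1×[1.375+1×2.25] = 1×3.625 in, A_gv = 1.3594, A_nv = 1×(3.625 − 1.5×0.75)×0.375 = 0.9375 in²; tension to near edge: (1.25 − 0.5×0.75)×0.375 = 0.32813 in². R_n = min(0.6×70×0.9375, 0.6×50×1.3594) + 1.0×70×0.32813 = min(39.375, 40.782) + 22.969 = 62.344 kips. φR_n = 0.75 × 62.344 = 46.8 kips.
Governing: min(31.3, 53.9, 46.8) = 31.3 kips → bolt shear.

31.3 kips (bolt shear governs)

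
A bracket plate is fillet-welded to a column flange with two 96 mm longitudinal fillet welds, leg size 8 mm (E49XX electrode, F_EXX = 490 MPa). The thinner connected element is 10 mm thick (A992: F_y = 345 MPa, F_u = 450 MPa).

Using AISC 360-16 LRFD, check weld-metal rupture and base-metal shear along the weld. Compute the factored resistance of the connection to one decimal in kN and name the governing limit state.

239.5 kN (weld metal governs)

Weld metal: throat = 0.707×8 = 5.656 mm, L = 2×96 = 192 mm. φR_n = 0.75 × 0.6 × 490 × 5.656 × 192 = 239.5 kN.
Base metal shear (10 mm plate): yield φR_n = 1.0×0.6×345×10×192 = 397.4 kN; rupture φR_n = 0.75×0.6×450×10×192 = 388.8 kN; take 388.8 kN (rupture).
Governing: min(239.5, 388.8) = 239.5 kN → weld metal.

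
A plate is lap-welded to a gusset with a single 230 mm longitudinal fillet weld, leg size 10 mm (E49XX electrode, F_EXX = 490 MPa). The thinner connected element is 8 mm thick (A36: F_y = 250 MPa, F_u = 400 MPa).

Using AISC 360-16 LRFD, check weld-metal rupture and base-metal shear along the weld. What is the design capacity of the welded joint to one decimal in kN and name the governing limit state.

276.0 kN (base-metal shear governs)

Weld metal: throat = 0.707×10 = 7.07 mm, L = 230 mm. φR_n = 0.75 × 0.6 × 490 × 7.07 × 230 = 358.6 kN.
Base metal shear (8 mm plate): yield φR_n = 1.0×0.6×250×8×230 = 276.0 kN; rupture φR_n = 0.75×0.6×400×8×230 = 331.2 kN; take 276.0 kN (yield).
Governing: min(358.6, 276.0) = 276.0 kN → base-metal shear.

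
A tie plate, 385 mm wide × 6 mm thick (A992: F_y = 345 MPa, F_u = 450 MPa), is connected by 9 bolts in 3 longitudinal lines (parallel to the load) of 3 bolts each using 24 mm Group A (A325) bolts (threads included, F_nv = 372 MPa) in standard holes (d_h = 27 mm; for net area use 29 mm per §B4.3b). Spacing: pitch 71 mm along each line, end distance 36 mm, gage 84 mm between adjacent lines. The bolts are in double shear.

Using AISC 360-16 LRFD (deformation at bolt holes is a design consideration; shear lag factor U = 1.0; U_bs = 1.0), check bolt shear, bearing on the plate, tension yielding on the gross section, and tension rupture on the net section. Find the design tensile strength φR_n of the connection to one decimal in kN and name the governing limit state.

Bolt shear: A_b = π(24)²/4 = 452.39 mm². φR_n = 0.75 × 372 × 452.39 × 9 × 2 = 2271.9 kN.
Bearing (6 mm plate, F_u = 450 MPa): end bolts L_c = 36 − 27/2 = 22.5, R_n = min(1.2×22.5×6×450, 2.4×24×6×450) = 72.9 kN/bolt; interior L_c = 71 − 27 = 44, R_n = 142.56 kN/bolt. φR_n = 0.75 × (3×72.9 + 6×142.56) = 805.5 kN.
Tension yield (gross): A_g = 385×6 = 2310 mm². φR_n = 0.90 × 345 × 2310 = 717.3 kN.
Tension rupture (net): A_n = (385 − 3×29)×6 = 1788 mm² (U = 1.0, A_e = A_n). φR_n = 0.75 × 450 × 1788 = 603.5 kN.
Governing: min(2271.9, 805.5, 717.3, 603.5) = 603.5 kN → net-section rupture.

603.5 kN (net-section rupture governs)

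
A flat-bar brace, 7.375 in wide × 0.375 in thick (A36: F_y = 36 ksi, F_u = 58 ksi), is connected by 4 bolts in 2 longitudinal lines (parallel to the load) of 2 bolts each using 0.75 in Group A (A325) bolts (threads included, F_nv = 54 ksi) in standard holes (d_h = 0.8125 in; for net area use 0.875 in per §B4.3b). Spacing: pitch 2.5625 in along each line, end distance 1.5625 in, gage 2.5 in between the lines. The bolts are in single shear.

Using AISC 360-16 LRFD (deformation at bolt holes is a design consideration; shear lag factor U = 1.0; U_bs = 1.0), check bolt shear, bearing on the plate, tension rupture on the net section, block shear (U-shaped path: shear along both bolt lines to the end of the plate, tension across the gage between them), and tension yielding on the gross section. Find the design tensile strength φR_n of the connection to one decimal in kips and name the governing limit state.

Bolt shear: A_b = π(0.75)²/4 = 0.44179 in². φR_n = 0.75 × 54 × 0.44179 × 4 × 1 = 71.6 kips.
Bearing (0.375 in plate, F_u = 58 ksi): end bolts L_c = 1.5625 − 0.8125/2 = 1.15625, R_n = min(1.2×1.15625×0.375×58, 2.4×0.75×0.375×58) = 30.178 kips/bolt; interior L_c = 2.5625 − 0.8125 = 1.75, R_n = 39.15 kips/bolt. φR_n = 0.75 × (2×30.178 + 2×39.15) = 104.0 kips.
Tension rupture (net): A_n = (7.375 − 2×0.875)×0.375 = 2.1094 in² (U = 1.0, A_e = A_n). φR_n = 0.75 × 58 × 2.1094 = 91.8 kips.
Block shear: shear path 2×[1.5625+1×2.5625] = 2×4.125 in, A_gv = 3.0938, A_nv = 2×(4.125 − 1.5×0.875)×0.375 = 2.1094 in²; tension across gage: (2.5 − 1×0.875)×0.375 = 0.60938 in². R_n = min(0.6×58×2.1094, 0.6×36×3.0938) + 1.0×58×0.60938 = min(73.407, 66.826) + 35.344 = 102.17 kips. φR_n = 0.75 × 102.17 = 76.6 kips.
Tension yield (gross): A_g = 7.375×0.375 = 2.7656 in². φR_n = 0.90 × 36 × 2.7656 = 89.6 kips.
Governing: min(71.6, 104.0, 91.8, 76.6, 89.6) = 71.6 kips → bolt shear.

71.6 kips (bolt shear governs)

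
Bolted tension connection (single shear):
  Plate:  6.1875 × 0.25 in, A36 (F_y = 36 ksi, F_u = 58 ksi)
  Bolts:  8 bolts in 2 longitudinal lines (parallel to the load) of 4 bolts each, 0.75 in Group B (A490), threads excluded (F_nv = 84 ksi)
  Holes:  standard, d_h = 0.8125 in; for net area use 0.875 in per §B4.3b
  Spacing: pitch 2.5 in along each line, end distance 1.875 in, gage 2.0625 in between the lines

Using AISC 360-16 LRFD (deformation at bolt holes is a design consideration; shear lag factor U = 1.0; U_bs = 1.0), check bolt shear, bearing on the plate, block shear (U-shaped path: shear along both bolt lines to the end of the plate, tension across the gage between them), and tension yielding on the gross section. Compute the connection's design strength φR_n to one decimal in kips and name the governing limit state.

50.1 kips (gross-section yield governs)

Bolt shear: A_b = π(0.75)²/4 = 0.44179 in². φR_n = 0.75 × 84 × 0.44179 × 8 × 1 = 222.7 kips.
Bearing (0.25 in plate, F_u = 58 ksi): end bolts L_c = 1.875 − 0.8125/2 = 1.46875, R_n = min(1.2×1.46875×0.25×58, 2.4×0.75×0.25×58) = 25.556 kips/bolt; interior L_c = 2.5 − 0.8125 = 1.6875, R_n = 26.1 kips/bolt. φR_n = 0.75 × (2×25.556 + 6×26.1) = 155.8 kips.
Block shear: shear path 2×[1.875+3×2.5] = 2×9.375 in, A_gv = 4.6875, A_nv = 2×(9.375 − 3.5×0.875)×0.25 = 3.1563 in²; tension across gage: (2.0625 − 1×0.875)×0.25 = 0.29688 in². R_n = min(0.6×58×3.1563, 0.6×36×4.6875) + 1.0×58×0.29688 = min(109.84, 101.25) + 17.219 = 118.47 kips. φR_n = 0.75 × 118.47 = 88.9 kips.
Tension yield (gross): A_g = 6.1875×0.25 = 1.5469 in². φR_n = 0.90 × 36 × 1.5469 = 50.1 kips.
Governing: min(222.7, 155.8, 88.9, 50.1) = 50.1 kips → gross-section yield.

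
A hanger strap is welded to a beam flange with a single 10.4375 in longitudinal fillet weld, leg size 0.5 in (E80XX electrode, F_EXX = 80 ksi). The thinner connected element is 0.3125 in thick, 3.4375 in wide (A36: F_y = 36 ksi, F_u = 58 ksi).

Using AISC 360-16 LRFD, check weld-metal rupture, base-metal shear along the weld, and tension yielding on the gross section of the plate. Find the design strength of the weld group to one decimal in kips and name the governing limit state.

34.8 kips (gross-section yield governs)

Weld metal: throat = 0.707×0.5 = 0.3535 in, L = 10.4375 in. φR_n = 0.75 × 0.6 × 80 × 0.3535 × 10.4375 = 132.8 kips.
Base metal shear (0.3125 in plate): yield φR_n = 1.0×0.6×36×0.3125×10.4375 = 70.5 kips; rupture φR_n = 0.75×0.6×58×0.3125×10.4375 = 85.1 kips; take 70.5 kips (yield).
Tension yield (gross): A_g = 3.4375×0.3125 = 1.0742 in². φR_n = 0.90 × 36 × 1.0742 = 34.8 kips.
Governing: min(132.8, 70.5, 34.8) = 34.8 kips → gross-section yield.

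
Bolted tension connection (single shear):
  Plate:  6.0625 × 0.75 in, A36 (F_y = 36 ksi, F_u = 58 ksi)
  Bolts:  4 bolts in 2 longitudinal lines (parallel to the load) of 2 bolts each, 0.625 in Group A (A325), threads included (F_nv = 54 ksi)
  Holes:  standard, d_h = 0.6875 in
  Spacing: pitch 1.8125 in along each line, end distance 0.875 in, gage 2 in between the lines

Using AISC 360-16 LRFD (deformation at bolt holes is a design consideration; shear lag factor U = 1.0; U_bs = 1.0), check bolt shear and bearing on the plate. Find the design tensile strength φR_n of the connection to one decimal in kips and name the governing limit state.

Bolt shear: A_b = π(0.625)²/4 = 0.3068 in². φR_n = 0.75 × 54 × 0.3068 × 4 × 1 = 49.7 kips.
Bearing (0.75 in plate, F_u = 58 ksi): end bolts L_c = 0.875 − 0.6875/2 = 0.53125, R_n = min(1.2×0.53125×0.75×58, 2.4×0.625×0.75×58) = 27.731 kips/bolt; interior L_c = 1.8125 − 0.6875 = 1.125, R_n = 58.725 kips/bolt. φR_n = 0.75 × (2×27.731 + 2×58.725) = 129.7 kips.
Governing: min(49.7, 129.7) = 49.7 kips → bolt shear.

49.7 kips (bolt shear governs)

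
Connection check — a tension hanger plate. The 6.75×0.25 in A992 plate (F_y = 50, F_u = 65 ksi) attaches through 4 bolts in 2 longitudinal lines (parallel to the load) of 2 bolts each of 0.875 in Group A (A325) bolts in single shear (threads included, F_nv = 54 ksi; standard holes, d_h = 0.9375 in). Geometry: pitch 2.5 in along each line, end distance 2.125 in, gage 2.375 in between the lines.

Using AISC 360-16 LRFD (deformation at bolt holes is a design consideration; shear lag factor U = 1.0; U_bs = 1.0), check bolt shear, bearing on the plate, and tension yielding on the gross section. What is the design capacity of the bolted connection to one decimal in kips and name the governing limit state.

75.9 kips (gross-section yield governs)

Bolt shear: A_b = π(0.875)²/4 = 0.60132 in². φR_n = 0.75 × 54 × 0.60132 × 4 × 1 = 97.4 kips.
Bearing (0.25 in plate, F_u = 65 ksi): end bolts L_c = 2.125 − 0.9375/2 = 1.65625, R_n = min(1.2×1.65625×0.25×65, 2.4×0.875×0.25×65) = 32.297 kips/bolt; interior L_c = 2.5 − 0.9375 = 1.5625, R_n = 30.469 kips/bolt. φR_n = 0.75 × (2×32.297 + 2×30.469) = 94.1 kips.
Tension yield (gross): A_g = 6.75×0.25 = 1.6875 in². φR_n = 0.90 × 50 × 1.6875 = 75.9 kips.
Governing: min(97.4, 94.1, 75.9) = 75.9 kips → gross-section yield.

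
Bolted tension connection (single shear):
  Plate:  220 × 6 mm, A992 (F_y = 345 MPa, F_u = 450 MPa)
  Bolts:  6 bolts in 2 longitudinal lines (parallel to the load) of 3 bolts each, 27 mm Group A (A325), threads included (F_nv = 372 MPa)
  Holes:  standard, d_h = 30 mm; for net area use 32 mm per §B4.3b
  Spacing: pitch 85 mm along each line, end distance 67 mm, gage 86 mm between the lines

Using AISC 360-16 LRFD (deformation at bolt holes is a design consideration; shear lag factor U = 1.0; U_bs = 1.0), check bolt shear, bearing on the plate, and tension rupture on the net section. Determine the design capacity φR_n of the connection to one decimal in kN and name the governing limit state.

315.9 kN (net-section rupture governs)

Bolt shear: A_b = π(27)²/4 = 572.56 mm². φR_n = 0.75 × 372 × 572.56 × 6 × 1 = 958.5 kN.
Bearing (6 mm plate, F_u = 450 MPa): end bolts L_c = 67 − 30/2 = 52, R_n = min(1.2×52×6×450, 2.4×27×6×450) = 168.48 kN/bolt; interior L_c = 85 − 30 = 55, R_n = 174.96 kN/bolt. φR_n = 0.75 × (2×168.48 + 4×174.96) = 777.6 kN.
Tension rupture (net): A_n = (220 − 2×32)×6 = 936 mm² (U = 1.0, A_e = A_n). φR_n = 0.75 × 450 × 936 = 315.9 kN.
Governing: min(958.5, 777.6, 315.9) = 315.9 kN → net-section rupture.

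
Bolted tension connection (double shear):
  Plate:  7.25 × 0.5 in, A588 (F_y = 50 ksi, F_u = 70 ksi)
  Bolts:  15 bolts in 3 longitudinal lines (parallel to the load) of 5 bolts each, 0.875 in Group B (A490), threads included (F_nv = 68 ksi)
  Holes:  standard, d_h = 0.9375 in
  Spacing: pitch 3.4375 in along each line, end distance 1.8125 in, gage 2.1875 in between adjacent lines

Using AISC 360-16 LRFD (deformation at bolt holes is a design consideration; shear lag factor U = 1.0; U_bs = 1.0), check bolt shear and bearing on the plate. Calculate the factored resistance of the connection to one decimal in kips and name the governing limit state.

Bolt shear: A_b = π(0.875)²/4 = 0.60132 in². φR_n = 0.75 × 68 × 0.60132 × 15 × 2 = 920.0 kips.
Bearing (0.5 in plate, F_u = 70 ksi): end bolts L_c = 1.8125 − 0.9375/2 = 1.34375, R_n = min(1.2×1.34375×0.5×70, 2.4×0.875×0.5×70) = 56.438 kips/bolt; interior L_c = 3.4375 − 0.9375 = 2.5, R_n = 73.5 kips/bolt. φR_n = 0.75 × (3×56.438 + 12×73.5) = 788.5 kips.
Governing: min(920.0, 788.5) = 788.5 kips → bearing.

788.5 kips (bearing governs)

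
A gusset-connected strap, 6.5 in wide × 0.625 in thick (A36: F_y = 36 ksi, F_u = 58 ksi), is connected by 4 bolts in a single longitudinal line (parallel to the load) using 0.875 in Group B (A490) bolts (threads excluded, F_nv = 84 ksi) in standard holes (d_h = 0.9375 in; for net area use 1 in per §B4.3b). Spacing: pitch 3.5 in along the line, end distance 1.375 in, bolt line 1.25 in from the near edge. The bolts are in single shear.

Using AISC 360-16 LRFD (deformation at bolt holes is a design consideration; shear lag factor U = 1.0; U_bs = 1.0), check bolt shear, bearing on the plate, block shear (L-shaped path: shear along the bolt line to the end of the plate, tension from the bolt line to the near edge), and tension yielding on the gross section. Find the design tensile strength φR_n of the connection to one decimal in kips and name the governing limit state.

131.6 kips (gross-section yield governs)

Bolt shear: A_b = π(0.875)²/4 = 0.60132 in². φR_n = 0.75 × 84 × 0.60132 × 4 × 1 = 151.5 kips.
Bearing (0.625 in plate, F_u = 58 ksi): end bolts L_c = 1.375 − 0.9375/2 = 0.90625, R_n = min(1.2×0.90625×0.625×58, 2.4×0.875×0.625×58) = 39.422 kips/bolt; interior L_c = 3.5 − 0.9375 = 2.5625, R_n = 76.125 kips/bolt. φR_n = 0.75 × (1×39.422 + 3×76.125) = 200.8 kips.
Block shear: shear path 1×[1.375+3×3.5] = 1×11.875 in, A_gv = 7.4219, A_nv = 1×(11.875 − 3.5×1)×0.625 = 5.2344 in²; tension to near edge: (1.25 − 0.5×1)×0.625 = 0.46875 in². R_n = min(0.6×58×5.2344, 0.6×36×7.4219) + 1.0×58×0.46875 = min(182.16, 160.31) + 27.188 = 187.5 kips. φR_n = 0.75 × 187.5 = 140.6 kips.
Tension yield (gross): A_g = 6.5×0.625 = 4.0625 in². φR_n = 0.90 × 36 × 4.0625 = 131.6 kips.
Governing: min(151.5, 200.8, 140.6, 131.6) = 131.6 kips → gross-section yield.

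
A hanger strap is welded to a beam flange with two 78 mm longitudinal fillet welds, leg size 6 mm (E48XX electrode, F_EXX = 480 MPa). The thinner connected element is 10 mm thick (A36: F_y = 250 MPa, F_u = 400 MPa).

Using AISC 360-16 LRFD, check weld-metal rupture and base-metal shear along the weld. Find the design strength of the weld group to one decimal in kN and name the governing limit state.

Weld metal: throat = 0.707×6 = 4.242 mm, L = 2×78 = 156 mm. φR_n = 0.75 × 0.6 × 480 × 4.242 × 156 = 142.9 kN.
Base metal shear (10 mm plate): yield φR_n = 1.0×0.6×250×10×156 = 234.0 kN; rupture φR_n = 0.75×0.6×400×10×156 = 280.8 kN; take 234.0 kN (yield).
Governing: min(142.9, 234.0) = 142.9 kN → weld metal.

142.9 kN (weld metal governs)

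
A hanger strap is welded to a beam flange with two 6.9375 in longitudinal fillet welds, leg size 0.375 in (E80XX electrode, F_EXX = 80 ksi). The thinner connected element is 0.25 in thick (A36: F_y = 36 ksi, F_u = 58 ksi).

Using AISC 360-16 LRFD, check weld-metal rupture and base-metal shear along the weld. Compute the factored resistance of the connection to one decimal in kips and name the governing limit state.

74.9 kips (base-metal shear governs)

Weld metal: throat = 0.707×0.375 = 0.26513 in, L = 2×6.9375 = 13.875 in. φR_n = 0.75 × 0.6 × 80 × 0.26513 × 13.875 = 132.4 kips.
Base metal shear (0.25 in plate): yield φR_n = 1.0×0.6×36×0.25×13.875 = 74.9 kips; rupture φR_n = 0.75×0.6×58×0.25×13.875 = 90.5 kips; take 74.9 kips (yield).
Governing: min(132.4, 74.9) = 74.9 kips → base-metal shear.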